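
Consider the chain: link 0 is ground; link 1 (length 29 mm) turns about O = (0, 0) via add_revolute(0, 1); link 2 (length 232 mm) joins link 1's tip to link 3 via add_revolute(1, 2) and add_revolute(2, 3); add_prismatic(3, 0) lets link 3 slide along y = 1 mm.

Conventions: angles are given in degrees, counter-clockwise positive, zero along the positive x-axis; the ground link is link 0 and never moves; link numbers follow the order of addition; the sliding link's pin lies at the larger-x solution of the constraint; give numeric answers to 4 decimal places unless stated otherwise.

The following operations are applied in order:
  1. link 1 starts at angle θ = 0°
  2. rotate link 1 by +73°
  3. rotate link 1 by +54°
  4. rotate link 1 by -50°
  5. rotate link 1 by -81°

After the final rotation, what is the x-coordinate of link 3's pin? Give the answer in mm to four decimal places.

geometry: r = 29 mm, L = 232 mm, e = 1 mm; θ starts at 0°
rotate link 1 by +73°: θ ← 0° +73° = 73°
rotate link 1 by +54°: θ ← 73° +54° = 127°
rotate link 1 by -50°: θ ← 127° -50° = 77°
rotate link 1 by -81°: θ ← 77° -81° = -4°
crank pin P = (r cos θ, r sin θ) = (28.929357, -2.022938)
h = r sin θ − e = -2.022938 − 1 = -3.022938
x = r cos θ + √(L² − h²) = 28.929357 + 231.980305 = 260.909662

260.9097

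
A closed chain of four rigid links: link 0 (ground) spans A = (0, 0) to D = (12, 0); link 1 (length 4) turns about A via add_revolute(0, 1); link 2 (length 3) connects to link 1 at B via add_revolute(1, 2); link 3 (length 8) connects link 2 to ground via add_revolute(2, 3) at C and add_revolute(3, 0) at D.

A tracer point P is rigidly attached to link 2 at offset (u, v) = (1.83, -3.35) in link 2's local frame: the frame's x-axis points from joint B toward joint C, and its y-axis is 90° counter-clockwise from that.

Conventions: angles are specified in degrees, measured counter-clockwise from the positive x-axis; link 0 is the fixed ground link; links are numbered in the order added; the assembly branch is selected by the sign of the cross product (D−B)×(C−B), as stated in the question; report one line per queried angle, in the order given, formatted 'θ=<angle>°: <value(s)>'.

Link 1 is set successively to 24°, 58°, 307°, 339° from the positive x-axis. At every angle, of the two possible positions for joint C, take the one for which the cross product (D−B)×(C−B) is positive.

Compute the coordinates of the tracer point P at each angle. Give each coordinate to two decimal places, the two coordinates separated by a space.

A=(0,0), D=(12.00,0)
θ=24°: B = A + 4.00·(cos24°, sin24°) = (3.6542, 1.6269)
θ=24°: |BD| = 8.5029
θ=24°: circle(B,3.00) ∩ circle(D,8.00): a=1.0173, h=2.8223
θ=24°:   candidates: C₊=(5.1927,4.2024) cross=23.997; C₋=(4.1127,-1.3378) cross=-23.997
θ=24°:   branch + wants cross > 0 → take C=(5.1927,4.2024) (cross=23.997)
θ=24°: ex = (C−B)/|BC| = (0.5128,0.8585); ey = (-0.8585,0.5128)
θ=24°: P = B + 1.83·ex + -3.35·ey = (7.4686,1.4800)
θ=58°: B = A + 4.00·(cos58°, sin58°) = (2.1197, 3.3922)
θ=58°: |BD| = 10.4464
θ=58°: circle(B,3.00) ∩ circle(D,8.00): a=2.5907, h=1.5127
θ=58°:   candidates: C₊=(5.0612,3.9816) cross=15.802; C₋=(4.0788,1.1202) cross=-15.802
θ=58°:   branch + wants cross > 0 → take C=(5.0612,3.9816) (cross=15.802)
θ=58°: ex = (C−B)/|BC| = (0.9805,0.1965); ey = (-0.1965,0.9805)
θ=58°: P = B + 1.83·ex + -3.35·ey = (4.5722,0.4670)
θ=307°: B = A + 4.00·(cos307°, sin307°) = (2.4073, -3.1945)
θ=307°: |BD| = 10.1107
θ=307°: circle(B,3.00) ∩ circle(D,8.00): a=2.3354, h=1.8830
θ=307°:   candidates: C₊=(4.0281,-0.6701) cross=19.038; C₋=(5.2180,-4.2432) cross=-19.038
θ=307°:   branch + wants cross > 0 → take C=(4.0281,-0.6701) (cross=19.038)
θ=307°: ex = (C−B)/|BC| = (0.5403,0.8415); ey = (-0.8415,0.5403)
θ=307°: P = B + 1.83·ex + -3.35·ey = (6.2149,-3.4646)
θ=339°: B = A + 4.00·(cos339°, sin339°) = (3.7343, -1.4335)
θ=339°: |BD| = 8.3891
θ=339°: circle(B,3.00) ∩ circle(D,8.00): a=0.9164, h=2.8566
θ=339°:   candidates: C₊=(4.1492,1.5377) cross=23.964; C₋=(5.1254,-4.0915) cross=-23.964
θ=339°:   branch + wants cross > 0 → take C=(4.1492,1.5377) (cross=23.964)
θ=339°: ex = (C−B)/|BC| = (0.1383,0.9904); ey = (-0.9904,0.1383)
θ=339°: P = B + 1.83·ex + -3.35·ey = (7.3052,-0.0843)

θ=24°: 7.47 1.48
θ=58°: 4.57 0.47
θ=307°: 6.21 -3.46
θ=339°: 7.31 -0.08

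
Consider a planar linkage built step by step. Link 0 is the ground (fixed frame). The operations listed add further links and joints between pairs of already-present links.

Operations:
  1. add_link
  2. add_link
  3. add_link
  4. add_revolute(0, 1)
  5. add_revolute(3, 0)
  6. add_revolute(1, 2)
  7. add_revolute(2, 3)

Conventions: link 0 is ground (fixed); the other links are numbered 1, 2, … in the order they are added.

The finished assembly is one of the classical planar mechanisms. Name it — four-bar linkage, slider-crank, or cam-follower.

links: 4 (incl. ground); joints: 4 revolute, 0 prismatic, 0 higher (cam) pair, forming one closed loop
4 links in a single 4R loop → four-bar linkage

four-bar linkage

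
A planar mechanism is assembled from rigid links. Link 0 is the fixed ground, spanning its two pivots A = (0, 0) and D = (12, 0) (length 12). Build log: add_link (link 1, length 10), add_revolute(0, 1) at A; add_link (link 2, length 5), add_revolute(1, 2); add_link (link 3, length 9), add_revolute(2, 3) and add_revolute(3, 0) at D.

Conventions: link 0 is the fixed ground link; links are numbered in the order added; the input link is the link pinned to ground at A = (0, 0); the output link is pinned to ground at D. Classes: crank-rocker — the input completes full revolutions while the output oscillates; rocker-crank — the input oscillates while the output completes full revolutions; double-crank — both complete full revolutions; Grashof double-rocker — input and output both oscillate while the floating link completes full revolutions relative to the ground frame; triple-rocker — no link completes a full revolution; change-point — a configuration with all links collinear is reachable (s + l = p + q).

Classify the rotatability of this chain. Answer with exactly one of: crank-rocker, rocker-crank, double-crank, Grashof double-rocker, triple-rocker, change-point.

lengths: ground=12, input=10, coupler=5, output=9
sorted: s=5 (shortest), l=12 (longest), p+q=19
s + l = 17 vs p + q = 19
s + l < p + q (Grashof) with shortest = coupler link → Grashof double-rocker

Grashof double-rocker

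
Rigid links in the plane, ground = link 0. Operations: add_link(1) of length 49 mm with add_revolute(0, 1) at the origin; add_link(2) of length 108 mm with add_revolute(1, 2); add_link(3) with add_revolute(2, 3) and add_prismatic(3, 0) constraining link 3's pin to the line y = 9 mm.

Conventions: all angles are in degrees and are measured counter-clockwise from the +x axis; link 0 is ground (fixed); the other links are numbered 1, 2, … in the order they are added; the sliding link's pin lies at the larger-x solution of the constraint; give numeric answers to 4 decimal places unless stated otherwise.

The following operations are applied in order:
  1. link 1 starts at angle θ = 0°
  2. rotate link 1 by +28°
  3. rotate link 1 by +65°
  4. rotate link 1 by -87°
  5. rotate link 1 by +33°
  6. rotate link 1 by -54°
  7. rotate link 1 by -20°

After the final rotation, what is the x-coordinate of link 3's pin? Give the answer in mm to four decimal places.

geometry: r = 49 mm, L = 108 mm, e = 9 mm; θ starts at 0°
rotate link 1 by +28°: θ ← 0° +28° = 28°
rotate link 1 by +65°: θ ← 28° +65° = 93°
rotate link 1 by -87°: θ ← 93° -87° = 6°
rotate link 1 by +33°: θ ← 6° +33° = 39°
rotate link 1 by -54°: θ ← 39° -54° = -15°
rotate link 1 by -20°: θ ← -15° -20° = -35°
crank pin P = (r cos θ, r sin θ) = (40.138450, -28.105245)
h = r sin θ − e = -28.105245 − 9 = -37.105245
x = r cos θ + √(L² − h²) = 40.138450 + 101.425839 = 141.564289

141.5643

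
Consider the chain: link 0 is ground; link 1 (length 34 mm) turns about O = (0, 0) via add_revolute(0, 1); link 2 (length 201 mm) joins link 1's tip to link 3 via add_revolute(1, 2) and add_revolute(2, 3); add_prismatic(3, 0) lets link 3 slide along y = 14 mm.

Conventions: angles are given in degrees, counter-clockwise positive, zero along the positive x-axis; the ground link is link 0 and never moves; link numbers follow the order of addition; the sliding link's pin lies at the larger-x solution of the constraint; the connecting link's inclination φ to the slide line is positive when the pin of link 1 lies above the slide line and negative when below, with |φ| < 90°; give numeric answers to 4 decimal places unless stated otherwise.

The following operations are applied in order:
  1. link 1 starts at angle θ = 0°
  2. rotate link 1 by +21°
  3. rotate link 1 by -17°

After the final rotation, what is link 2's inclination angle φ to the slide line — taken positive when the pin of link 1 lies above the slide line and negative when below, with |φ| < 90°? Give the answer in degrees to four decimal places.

geometry: r = 34 mm, L = 201 mm, e = 14 mm; θ starts at 0°
rotate link 1 by +21°: θ ← 0° +21° = 21°
rotate link 1 by -17°: θ ← 21° -17° = 4°
h = r sin θ − e = 2.371720 − 14 = -11.628280
sin φ = h / L = -11.628280 / 201 = -0.05785214
φ = arcsin(-0.05785214) = -3.316535°

-3.3165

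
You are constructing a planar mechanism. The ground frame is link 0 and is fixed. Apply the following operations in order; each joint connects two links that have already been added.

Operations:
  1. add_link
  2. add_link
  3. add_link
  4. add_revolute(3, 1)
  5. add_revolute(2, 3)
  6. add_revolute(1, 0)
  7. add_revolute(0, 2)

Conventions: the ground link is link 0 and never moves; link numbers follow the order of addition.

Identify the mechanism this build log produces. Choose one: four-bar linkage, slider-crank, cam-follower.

links: 4 (incl. ground); joints: 4 revolute, 0 prismatic, 0 higher (cam) pair, forming one closed loop
4 links in a single 4R loop → four-bar linkage

four-bar linkage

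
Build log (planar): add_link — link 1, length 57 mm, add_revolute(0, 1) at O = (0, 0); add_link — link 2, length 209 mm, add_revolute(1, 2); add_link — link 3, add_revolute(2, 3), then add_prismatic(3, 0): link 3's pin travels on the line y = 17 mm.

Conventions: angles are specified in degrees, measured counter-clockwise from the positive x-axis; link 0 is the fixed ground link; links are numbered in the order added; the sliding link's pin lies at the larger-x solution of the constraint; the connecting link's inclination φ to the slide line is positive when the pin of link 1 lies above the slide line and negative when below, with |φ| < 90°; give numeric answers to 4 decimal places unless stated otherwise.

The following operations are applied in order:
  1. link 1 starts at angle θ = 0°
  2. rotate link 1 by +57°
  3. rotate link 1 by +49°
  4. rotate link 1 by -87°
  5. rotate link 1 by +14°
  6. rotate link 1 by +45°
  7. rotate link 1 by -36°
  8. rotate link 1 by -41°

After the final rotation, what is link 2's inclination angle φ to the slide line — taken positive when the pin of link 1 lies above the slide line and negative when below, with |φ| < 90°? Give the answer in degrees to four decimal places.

geometry: r = 57 mm, L = 209 mm, e = 17 mm; θ starts at 0°
rotate link 1 by +57°: θ ← 0° +57° = 57°
rotate link 1 by +49°: θ ← 57° +49° = 106°
rotate link 1 by -87°: θ ← 106° -87° = 19°
rotate link 1 by +14°: θ ← 19° +14° = 33°
rotate link 1 by +45°: θ ← 33° +45° = 78°
rotate link 1 by -36°: θ ← 78° -36° = 42°
rotate link 1 by -41°: θ ← 42° -41° = 1°
h = r sin θ − e = 0.994787 − 17 = -16.005213
sin φ = h / L = -16.005213 / 209 = -0.07657997
φ = arcsin(-0.07657997) = -4.392009°

-4.3920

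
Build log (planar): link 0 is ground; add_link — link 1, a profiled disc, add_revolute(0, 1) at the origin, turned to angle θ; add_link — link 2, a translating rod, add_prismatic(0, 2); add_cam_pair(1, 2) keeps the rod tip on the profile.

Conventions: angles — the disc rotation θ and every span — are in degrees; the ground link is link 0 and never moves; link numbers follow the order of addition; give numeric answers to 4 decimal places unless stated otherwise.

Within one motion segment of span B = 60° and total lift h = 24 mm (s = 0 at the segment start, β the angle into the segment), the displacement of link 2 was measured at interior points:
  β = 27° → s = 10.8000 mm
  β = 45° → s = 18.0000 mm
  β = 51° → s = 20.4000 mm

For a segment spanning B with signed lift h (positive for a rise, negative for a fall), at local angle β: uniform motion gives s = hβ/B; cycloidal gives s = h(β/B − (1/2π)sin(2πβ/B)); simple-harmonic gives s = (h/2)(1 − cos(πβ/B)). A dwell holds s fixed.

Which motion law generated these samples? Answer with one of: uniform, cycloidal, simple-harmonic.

candidates at β/B = r: uniform s = h·r (linear in β); cycloidal s = h·(r − sin(2πr)/(2π)); simple-harmonic s = (h/2)(1 − cos(πr))
β=27°: printed 10.8000 | uniform 10.8000, cycloidal 9.6196, simple-harmonic 10.1228
β=45°: printed 18.0000 | uniform 18.0000, cycloidal 21.8197, simple-harmonic 20.4853
β=51°: printed 20.4000 | uniform 20.4000, cycloidal 23.4902, simple-harmonic 22.6921
only one law matches every sample → uniform

uniform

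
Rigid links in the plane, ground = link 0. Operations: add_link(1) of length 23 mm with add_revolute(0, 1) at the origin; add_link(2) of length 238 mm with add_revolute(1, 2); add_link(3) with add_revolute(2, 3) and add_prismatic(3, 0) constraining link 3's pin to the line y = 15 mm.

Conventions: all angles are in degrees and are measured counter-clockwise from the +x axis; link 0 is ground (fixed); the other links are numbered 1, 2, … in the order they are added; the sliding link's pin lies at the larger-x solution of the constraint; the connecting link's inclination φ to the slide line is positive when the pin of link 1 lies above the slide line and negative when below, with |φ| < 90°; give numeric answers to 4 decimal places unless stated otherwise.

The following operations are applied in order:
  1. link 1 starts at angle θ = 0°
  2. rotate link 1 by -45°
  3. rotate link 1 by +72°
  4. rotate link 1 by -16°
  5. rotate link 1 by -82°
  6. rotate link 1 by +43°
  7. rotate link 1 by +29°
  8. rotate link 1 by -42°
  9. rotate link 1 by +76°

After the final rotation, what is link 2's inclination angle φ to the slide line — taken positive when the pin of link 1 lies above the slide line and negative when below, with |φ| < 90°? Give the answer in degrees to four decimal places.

geometry: r = 23 mm, L = 238 mm, e = 15 mm; θ starts at 0°
rotate link 1 by -45°: θ ← 0° -45° = -45°
rotate link 1 by +72°: θ ← -45° +72° = 27°
rotate link 1 by -16°: θ ← 27° -16° = 11°
rotate link 1 by -82°: θ ← 11° -82° = -71°
rotate link 1 by +43°: θ ← -71° +43° = -28°
rotate link 1 by +29°: θ ← -28° +29° = 1°
rotate link 1 by -42°: θ ← 1° -42° = -41°
rotate link 1 by +76°: θ ← -41° +76° = 35°
h = r sin θ − e = 13.192258 − 15 = -1.807742
sin φ = h / L = -1.807742 / 238 = -0.00759555
φ = arcsin(-0.00759555) = -0.435197°

-0.4352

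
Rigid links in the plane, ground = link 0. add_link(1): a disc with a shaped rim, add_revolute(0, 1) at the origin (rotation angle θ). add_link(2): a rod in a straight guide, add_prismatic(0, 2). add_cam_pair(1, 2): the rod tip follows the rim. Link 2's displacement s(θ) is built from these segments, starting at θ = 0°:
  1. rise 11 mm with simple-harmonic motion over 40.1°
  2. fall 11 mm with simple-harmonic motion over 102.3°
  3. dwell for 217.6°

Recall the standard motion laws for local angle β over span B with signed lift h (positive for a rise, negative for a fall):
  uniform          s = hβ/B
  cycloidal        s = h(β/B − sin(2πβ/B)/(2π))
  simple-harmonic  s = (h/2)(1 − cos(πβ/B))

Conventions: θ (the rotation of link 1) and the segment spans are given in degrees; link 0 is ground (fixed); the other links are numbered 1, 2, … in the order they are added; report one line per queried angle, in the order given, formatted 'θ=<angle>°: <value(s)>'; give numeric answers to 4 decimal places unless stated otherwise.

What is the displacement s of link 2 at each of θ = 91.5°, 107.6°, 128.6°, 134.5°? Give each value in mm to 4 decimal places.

segment 1 (0° to 40.1°, simple-harmonic, h = 11) is passed completely: s = 0.0000 + (11) = 11.0000
θ = 91.5° falls in segment 2 (40.1° to 142.4°, simple-harmonic, h = -11): β = 91.5 − 40.1 = 51.4°, B = 102.3°; Δs = -11/2·(1 − cos(π·0.5024)) = -5.5422; s = 11.0000 − 5.5422 = 5.4578
θ = 107.6° falls in segment 2 (40.1° to 142.4°, simple-harmonic, h = -11): β = 107.6 − 40.1 = 67.5°, B = 102.3°; Δs = -11/2·(1 − cos(π·0.6598)) = -8.1470; s = 11.0000 − 8.1470 = 2.8530
θ = 128.6° falls in segment 2 (40.1° to 142.4°, simple-harmonic, h = -11): β = 128.6 − 40.1 = 88.5°, B = 102.3°; Δs = -11/2·(1 − cos(π·0.8651)) = -10.5134; s = 11.0000 − 10.5134 = 0.4866
θ = 134.5° falls in segment 2 (40.1° to 142.4°, simple-harmonic, h = -11): β = 134.5 − 40.1 = 94.4°, B = 102.3°; Δs = -11/2·(1 − cos(π·0.9228)) = -10.8389; s = 11.0000 − 10.8389 = 0.1611

θ=91.5°: 5.4578
θ=107.6°: 2.8530
θ=128.6°: 0.4866
θ=134.5°: 0.1611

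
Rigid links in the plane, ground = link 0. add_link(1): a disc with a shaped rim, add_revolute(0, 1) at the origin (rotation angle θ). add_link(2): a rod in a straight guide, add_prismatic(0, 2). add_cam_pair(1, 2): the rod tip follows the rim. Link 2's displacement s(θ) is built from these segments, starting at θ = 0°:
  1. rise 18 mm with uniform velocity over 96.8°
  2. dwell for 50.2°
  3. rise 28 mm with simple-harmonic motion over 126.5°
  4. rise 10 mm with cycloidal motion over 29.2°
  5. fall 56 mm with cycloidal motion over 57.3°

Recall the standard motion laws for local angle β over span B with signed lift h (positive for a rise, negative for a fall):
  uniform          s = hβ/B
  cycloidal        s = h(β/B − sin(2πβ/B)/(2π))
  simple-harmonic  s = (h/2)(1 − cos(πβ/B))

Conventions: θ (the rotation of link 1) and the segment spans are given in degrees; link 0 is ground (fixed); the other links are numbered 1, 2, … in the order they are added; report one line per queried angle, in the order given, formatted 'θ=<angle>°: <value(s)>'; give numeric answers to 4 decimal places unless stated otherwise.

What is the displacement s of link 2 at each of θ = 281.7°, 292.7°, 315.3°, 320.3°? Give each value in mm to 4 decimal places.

segment 1 (0° to 96.8°, uniform, h = 18) is passed completely: s = 0.0000 + (18) = 18.0000
segment 2 (96.8° to 147°, dwell): s unchanged at 18.0000
segment 3 (147° to 273.5°, simple-harmonic, h = 28) is passed completely: s = 18.0000 + (28) = 46.0000
θ = 281.7° falls in segment 4 (273.5° to 302.7°, cycloidal, h = 10): β = 281.7 − 273.5 = 8.2°, B = 29.2°; Δs = 10·(0.2808 − sin(2π·0.2808)/(2π)) = 1.2464; s = 46.0000 + 1.2464 = 47.2464
θ = 292.7° falls in segment 4 (273.5° to 302.7°, cycloidal, h = 10): β = 292.7 − 273.5 = 19.2°, B = 29.2°; Δs = 10·(0.6575 − sin(2π·0.6575)/(2π)) = 7.9058; s = 46.0000 + 7.9058 = 53.9058
segment 4 (273.5° to 302.7°, cycloidal, h = 10) is passed completely: s = 46.0000 + (10) = 56.0000
θ = 315.3° falls in segment 5 (302.7° to 360°, cycloidal, h = -56): β = 315.3 − 302.7 = 12.6°, B = 57.3°; Δs = -56·(0.2199 − sin(2π·0.2199)/(2π)) = -3.5604; s = 56.0000 − 3.5604 = 52.4396
θ = 320.3° falls in segment 5 (302.7° to 360°, cycloidal, h = -56): β = 320.3 − 302.7 = 17.6°, B = 57.3°; Δs = -56·(0.3072 − sin(2π·0.3072)/(2π)) = -8.8566; s = 56.0000 − 8.8566 = 47.1434

θ=281.7°: 47.2464
θ=292.7°: 53.9058
θ=315.3°: 52.4396
θ=320.3°: 47.1434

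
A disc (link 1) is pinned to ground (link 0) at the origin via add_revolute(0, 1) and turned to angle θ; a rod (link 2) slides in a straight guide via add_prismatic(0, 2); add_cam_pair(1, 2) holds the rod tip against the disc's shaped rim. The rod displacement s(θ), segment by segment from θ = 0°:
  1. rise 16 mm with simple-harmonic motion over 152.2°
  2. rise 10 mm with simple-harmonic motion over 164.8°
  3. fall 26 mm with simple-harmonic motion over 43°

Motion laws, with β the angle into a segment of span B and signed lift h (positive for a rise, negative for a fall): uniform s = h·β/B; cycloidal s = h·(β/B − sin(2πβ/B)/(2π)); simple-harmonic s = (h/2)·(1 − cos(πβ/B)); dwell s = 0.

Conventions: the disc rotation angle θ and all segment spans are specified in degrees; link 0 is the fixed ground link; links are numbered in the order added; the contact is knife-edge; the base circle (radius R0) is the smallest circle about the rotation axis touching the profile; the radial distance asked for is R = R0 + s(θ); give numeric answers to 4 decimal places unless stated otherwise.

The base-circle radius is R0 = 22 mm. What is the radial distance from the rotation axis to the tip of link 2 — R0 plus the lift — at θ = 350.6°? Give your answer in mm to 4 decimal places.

segment 1 (0° to 152.2°, simple-harmonic, h = 16) is passed completely: s = 0.0000 + (16) = 16.0000
segment 2 (152.2° to 317°, simple-harmonic, h = 10) is passed completely: s = 16.0000 + (10) = 26.0000
θ = 350.6° falls in segment 3 (317° to 360°, simple-harmonic, h = -26): β = 350.6 − 317 = 33.6°, B = 43°; Δs = -26/2·(1 − cos(π·0.7814)) = -23.0529; s = 26.0000 − 23.0529 = 2.9471
R = R0 + s = 22 + 2.9471 = 24.9471

24.9471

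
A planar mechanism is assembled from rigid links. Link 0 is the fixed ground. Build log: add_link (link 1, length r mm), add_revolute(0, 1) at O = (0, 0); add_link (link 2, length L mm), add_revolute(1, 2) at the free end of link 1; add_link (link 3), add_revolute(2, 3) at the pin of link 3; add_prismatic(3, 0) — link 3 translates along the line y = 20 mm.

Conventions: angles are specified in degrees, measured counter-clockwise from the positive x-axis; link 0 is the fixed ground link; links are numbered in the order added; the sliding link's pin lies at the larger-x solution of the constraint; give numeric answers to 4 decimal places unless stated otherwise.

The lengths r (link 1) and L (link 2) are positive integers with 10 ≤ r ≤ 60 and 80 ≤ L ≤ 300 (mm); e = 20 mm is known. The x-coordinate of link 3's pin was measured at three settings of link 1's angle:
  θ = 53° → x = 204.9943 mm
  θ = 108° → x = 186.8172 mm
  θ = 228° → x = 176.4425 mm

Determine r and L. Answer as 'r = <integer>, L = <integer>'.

constraint per measurement: (x − r cos θ)² + (r sin θ − e)² = L²
subtracting the θ₁ and θ₂ equations cancels the r² and L² terms:
r = (x₁² − x₂²) / (2[(x₁cos θ₁ + e sin θ₁) − (x₂cos θ₂ + e sin θ₂)]) = 20.0000 → r = 20
L² = (x₁ − r cos θ₁)² + (r sin θ₁ − e)² = 37249.0086 → L = 193.0000 → L = 193
check at θ₃=228°: x = 176.4425 (printed 176.4425) ✓

r = 20, L = 193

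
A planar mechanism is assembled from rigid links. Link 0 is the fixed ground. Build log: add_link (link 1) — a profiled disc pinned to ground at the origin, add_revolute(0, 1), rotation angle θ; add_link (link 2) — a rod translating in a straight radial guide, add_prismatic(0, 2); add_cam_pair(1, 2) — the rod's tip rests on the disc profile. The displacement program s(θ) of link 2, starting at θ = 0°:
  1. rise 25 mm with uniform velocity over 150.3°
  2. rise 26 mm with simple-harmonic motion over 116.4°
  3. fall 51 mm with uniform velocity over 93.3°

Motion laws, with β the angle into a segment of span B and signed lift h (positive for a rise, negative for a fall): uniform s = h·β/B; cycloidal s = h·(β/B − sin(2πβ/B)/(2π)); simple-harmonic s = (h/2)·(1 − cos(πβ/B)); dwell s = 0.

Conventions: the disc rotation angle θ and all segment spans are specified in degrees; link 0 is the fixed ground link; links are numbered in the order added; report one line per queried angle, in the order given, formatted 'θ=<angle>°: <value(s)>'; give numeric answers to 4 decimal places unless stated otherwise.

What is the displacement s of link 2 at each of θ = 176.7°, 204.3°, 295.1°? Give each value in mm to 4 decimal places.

seg 1 [0°–150.3°] uniform, h=25: full span → s += 25 → s = 25.0000
seg 2 [150.3°–266.7°] simple-harmonic, h=26: θ=176.7° here. β=26.4, B=116.4. 26/2·(1 − cos(π·0.2268)) = 3.1627 → s = 28.1627
seg 2 [150.3°–266.7°] simple-harmonic, h=26: θ=204.3° here. β=54, B=116.4. 26/2·(1 − cos(π·0.4639)) = 11.5295 → s = 36.5295
seg 2 [150.3°–266.7°] simple-harmonic, h=26: full span → s += 26 → s = 51.0000
seg 3 [266.7°–360°] uniform, h=-51: θ=295.1° here. β=28.4, B=93.3. -51·28.4/93.3 = -15.5241 → s = 35.4759

θ=176.7°: 28.1627
θ=204.3°: 36.5295
θ=295.1°: 35.4759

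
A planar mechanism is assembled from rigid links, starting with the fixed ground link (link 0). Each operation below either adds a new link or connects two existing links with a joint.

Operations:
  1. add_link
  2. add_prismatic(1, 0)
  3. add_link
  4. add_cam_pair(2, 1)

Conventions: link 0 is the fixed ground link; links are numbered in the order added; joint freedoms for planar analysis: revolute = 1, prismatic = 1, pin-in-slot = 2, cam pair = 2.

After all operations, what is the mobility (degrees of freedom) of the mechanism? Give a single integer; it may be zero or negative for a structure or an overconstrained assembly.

link 0 = ground. State L|J1|J2 = 1|0|0
+link1  2|0|0
P(1,0) f=1→J1  2|1|0
+link2  3|1|0
C(2,1) f=2→J2  3|1|1
M = 3(3−1)−2·1−1 = 6−2−1 = 3

M = 3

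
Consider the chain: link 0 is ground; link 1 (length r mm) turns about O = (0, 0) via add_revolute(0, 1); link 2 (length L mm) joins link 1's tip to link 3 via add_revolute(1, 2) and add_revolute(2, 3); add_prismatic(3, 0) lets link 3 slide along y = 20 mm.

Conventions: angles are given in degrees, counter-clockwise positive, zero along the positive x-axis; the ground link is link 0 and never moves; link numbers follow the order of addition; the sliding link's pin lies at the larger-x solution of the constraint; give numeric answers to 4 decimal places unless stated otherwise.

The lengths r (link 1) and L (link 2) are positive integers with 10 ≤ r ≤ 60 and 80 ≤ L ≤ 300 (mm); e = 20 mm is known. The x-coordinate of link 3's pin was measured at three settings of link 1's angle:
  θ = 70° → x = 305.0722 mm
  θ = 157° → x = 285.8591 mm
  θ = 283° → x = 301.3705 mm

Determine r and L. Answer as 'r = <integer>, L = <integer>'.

constraint per measurement: (x − r cos θ)² + (r sin θ − e)² = L²
subtracting the θ₁ and θ₂ equations cancels the r² and L² terms:
r = (x₁² − x₂²) / (2[(x₁cos θ₁ + e sin θ₁) − (x₂cos θ₂ + e sin θ₂)]) = 15.0000 → r = 15
L² = (x₁ − r cos θ₁)² + (r sin θ₁ − e)² = 90000.0065 → L = 300.0000 → L = 300
check at θ₃=283°: x = 301.3705 (printed 301.3705) ✓

r = 15, L = 300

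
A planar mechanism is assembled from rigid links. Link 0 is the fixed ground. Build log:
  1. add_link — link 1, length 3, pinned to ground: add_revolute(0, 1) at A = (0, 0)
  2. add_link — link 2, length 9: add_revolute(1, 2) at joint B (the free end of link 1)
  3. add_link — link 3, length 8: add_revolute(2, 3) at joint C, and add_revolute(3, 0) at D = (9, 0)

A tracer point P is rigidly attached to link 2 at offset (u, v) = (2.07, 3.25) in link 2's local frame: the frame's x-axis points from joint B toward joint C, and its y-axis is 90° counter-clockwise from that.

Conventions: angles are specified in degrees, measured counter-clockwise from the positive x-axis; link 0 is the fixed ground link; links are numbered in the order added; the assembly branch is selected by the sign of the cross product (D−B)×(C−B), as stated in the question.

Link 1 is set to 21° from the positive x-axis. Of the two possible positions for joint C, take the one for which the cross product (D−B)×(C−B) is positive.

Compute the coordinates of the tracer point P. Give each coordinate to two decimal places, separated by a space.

A=(0,0), D=(9.00,0)
B = A + 3.00·(cos21°, sin21°) = (2.8007, 1.0751)
|BD| = 6.2918
circle(B,9.00) ∩ circle(D,8.00): a=4.4969, h=7.7960
  candidates: C₊=(8.5636,7.9881) cross=49.051; C₋=(5.8993,-7.3747) cross=-49.051
  branch + wants cross > 0 → take C=(8.5636,7.9881) (cross=49.051)
ex = (C−B)/|BC| = (0.6403,0.7681); ey = (-0.7681,0.6403)
P = B + 2.07·ex + 3.25·ey = (1.6298,4.7461)

1.63 4.75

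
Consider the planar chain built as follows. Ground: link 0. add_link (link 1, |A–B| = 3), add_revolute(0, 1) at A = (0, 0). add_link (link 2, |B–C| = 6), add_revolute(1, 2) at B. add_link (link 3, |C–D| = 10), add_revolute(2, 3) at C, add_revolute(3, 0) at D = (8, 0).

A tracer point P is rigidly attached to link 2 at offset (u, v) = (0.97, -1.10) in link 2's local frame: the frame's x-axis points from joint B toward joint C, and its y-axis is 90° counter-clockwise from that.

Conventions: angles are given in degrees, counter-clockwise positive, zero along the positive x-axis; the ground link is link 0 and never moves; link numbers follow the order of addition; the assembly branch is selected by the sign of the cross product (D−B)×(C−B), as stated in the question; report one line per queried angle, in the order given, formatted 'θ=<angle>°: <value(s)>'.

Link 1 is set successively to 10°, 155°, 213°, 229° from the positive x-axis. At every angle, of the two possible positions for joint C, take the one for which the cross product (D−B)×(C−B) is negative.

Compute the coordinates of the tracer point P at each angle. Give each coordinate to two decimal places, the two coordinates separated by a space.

A=(0,0), D=(8.00,0)
θ=10°: B = A + 3.00·(cos10°, sin10°) = (2.9544, 0.5209)
θ=10°: |BD| = 5.0724
θ=10°: circle(B,6.00) ∩ circle(D,10.00): a=-3.7725, h=4.6657
θ=10°:   candidates: C₊=(-0.3189,5.5494) cross=23.666; C₋=(-1.2773,-3.7326) cross=-23.666
θ=10°:   branch - wants cross < 0 → take C=(-1.2773,-3.7326) (cross=-23.666)
θ=10°: ex = (C−B)/|BC| = (-0.7053,-0.7089); ey = (0.7089,-0.7053)
θ=10°: P = B + 0.97·ex + -1.10·ey = (1.4905,0.6091)
θ=155°: B = A + 3.00·(cos155°, sin155°) = (-2.7189, 1.2679)
θ=155°: |BD| = 10.7936
θ=155°: circle(B,6.00) ∩ circle(D,10.00): a=2.4321, h=5.4850
θ=155°:   candidates: C₊=(0.3406,6.4292) cross=59.203; C₋=(-0.9479,-4.4648) cross=-59.203
θ=155°:   branch - wants cross < 0 → take C=(-0.9479,-4.4648) (cross=-59.203)
θ=155°: ex = (C−B)/|BC| = (0.2952,-0.9554); ey = (0.9554,0.2952)
θ=155°: P = B + 0.97·ex + -1.10·ey = (-3.4836,0.0164)
θ=213°: B = A + 3.00·(cos213°, sin213°) = (-2.5160, -1.6339)
θ=213°: |BD| = 10.6422
θ=213°: circle(B,6.00) ∩ circle(D,10.00): a=2.3142, h=5.5357
θ=213°:   candidates: C₊=(-1.0792,4.1915) cross=58.912; C₋=(0.6207,-6.7487) cross=-58.912
θ=213°:   branch - wants cross < 0 → take C=(0.6207,-6.7487) (cross=-58.912)
θ=213°: ex = (C−B)/|BC| = (0.5228,-0.8525); ey = (0.8525,0.5228)
θ=213°: P = B + 0.97·ex + -1.10·ey = (-2.9466,-3.0359)
θ=229°: B = A + 3.00·(cos229°, sin229°) = (-1.9682, -2.2641)
θ=229°: |BD| = 10.2221
θ=229°: circle(B,6.00) ∩ circle(D,10.00): a=1.9806, h=5.6637
θ=229°:   candidates: C₊=(-1.2913,3.6976) cross=57.895; C₋=(1.2177,-7.3485) cross=-57.895
θ=229°:   branch - wants cross < 0 → take C=(1.2177,-7.3485) (cross=-57.895)
θ=229°: ex = (C−B)/|BC| = (0.5310,-0.8474); ey = (0.8474,0.5310)
θ=229°: P = B + 0.97·ex + -1.10·ey = (-2.3853,-3.6702)

θ=10°: 1.49 0.61
θ=155°: -3.48 0.02
θ=213°: -2.95 -3.04
θ=229°: -2.39 -3.67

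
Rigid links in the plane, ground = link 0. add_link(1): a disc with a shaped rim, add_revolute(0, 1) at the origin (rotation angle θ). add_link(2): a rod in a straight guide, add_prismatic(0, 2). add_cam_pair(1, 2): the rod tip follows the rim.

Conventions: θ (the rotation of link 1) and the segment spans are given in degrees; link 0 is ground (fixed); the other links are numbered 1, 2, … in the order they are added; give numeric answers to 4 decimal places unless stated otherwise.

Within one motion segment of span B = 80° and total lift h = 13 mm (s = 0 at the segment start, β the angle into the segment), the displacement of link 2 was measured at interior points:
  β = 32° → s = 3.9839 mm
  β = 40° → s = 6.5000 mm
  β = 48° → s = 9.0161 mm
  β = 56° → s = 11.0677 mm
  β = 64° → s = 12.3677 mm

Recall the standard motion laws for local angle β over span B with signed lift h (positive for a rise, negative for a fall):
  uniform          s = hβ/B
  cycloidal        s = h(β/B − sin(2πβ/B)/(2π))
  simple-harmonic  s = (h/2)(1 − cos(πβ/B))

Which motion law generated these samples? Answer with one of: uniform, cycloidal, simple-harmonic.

candidates at β/B = r: uniform s = h·r (linear in β); cycloidal s = h·(r − sin(2πr)/(2π)); simple-harmonic s = (h/2)(1 − cos(πr))
β=32°: printed 3.9839 | uniform 5.2000, cycloidal 3.9839, simple-harmonic 4.4914
β=40°: printed 6.5000 | uniform 6.5000, cycloidal 6.5000, simple-harmonic 6.5000
β=48°: printed 9.0161 | uniform 7.8000, cycloidal 9.0161, simple-harmonic 8.5086
β=56°: printed 11.0677 | uniform 9.1000, cycloidal 11.0677, simple-harmonic 10.3206
β=64°: printed 12.3677 | uniform 10.4000, cycloidal 12.3677, simple-harmonic 11.7586
only one law matches every sample → cycloidal

cycloidal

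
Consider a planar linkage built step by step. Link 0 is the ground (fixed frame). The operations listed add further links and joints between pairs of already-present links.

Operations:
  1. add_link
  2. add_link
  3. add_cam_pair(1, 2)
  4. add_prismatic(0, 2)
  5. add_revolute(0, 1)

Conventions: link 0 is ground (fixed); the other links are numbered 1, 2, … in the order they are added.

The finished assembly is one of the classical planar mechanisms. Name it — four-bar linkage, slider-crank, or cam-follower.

links: 3 (incl. ground); joints: 1 revolute, 1 prismatic, 1 higher (cam) pair, forming one closed loop
3 links, revolute + prismatic + higher pair in one loop → cam-follower

cam-follower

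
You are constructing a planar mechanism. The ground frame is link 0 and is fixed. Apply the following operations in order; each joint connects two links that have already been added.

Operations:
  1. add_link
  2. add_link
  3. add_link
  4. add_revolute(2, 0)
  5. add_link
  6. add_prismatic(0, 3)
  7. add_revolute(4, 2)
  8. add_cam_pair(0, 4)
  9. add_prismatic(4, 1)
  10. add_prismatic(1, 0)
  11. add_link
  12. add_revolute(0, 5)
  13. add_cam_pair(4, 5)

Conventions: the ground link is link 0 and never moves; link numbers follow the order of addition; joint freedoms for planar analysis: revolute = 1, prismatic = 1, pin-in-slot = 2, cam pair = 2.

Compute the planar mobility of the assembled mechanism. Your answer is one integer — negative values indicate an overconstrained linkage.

ground; <1,0,0>
#1 <2,0,0>
#2 <3,0,0>
#3 <4,0,0>
R:2↔0 J1 <4,1,0>
#4 <5,1,0>
P:0↔3 J1 <5,2,0>
R:4↔2 J1 <5,3,0>
C:0↔4 J2 <5,3,1>
P:4↔1 J1 <5,4,1>
P:1↔0 J1 <5,5,1>
#5 <6,5,1>
R:0↔5 J1 <6,6,1>
C:4↔5 J2 <6,6,2>
3×5 − 2×6 − 1×2 = 1

M = 1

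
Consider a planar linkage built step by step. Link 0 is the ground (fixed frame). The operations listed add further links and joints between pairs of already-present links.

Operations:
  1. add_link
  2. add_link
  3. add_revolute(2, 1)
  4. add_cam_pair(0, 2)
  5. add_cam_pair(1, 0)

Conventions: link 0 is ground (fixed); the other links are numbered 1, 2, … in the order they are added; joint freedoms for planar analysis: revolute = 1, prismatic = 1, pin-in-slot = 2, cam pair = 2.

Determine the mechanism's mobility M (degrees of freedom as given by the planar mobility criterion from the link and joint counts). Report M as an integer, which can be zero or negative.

link 0 = ground. State L|J1|J2 = 1|0|0
+link1  2|0|0
+link2  3|0|0
R(2,1) f=1→J1  3|1|0
C(0,2) f=2→J2  3|1|1
C(1,0) f=2→J2  3|1|2
M = 3(3−1)−2·1−2 = 6−2−2 = 2

M = 2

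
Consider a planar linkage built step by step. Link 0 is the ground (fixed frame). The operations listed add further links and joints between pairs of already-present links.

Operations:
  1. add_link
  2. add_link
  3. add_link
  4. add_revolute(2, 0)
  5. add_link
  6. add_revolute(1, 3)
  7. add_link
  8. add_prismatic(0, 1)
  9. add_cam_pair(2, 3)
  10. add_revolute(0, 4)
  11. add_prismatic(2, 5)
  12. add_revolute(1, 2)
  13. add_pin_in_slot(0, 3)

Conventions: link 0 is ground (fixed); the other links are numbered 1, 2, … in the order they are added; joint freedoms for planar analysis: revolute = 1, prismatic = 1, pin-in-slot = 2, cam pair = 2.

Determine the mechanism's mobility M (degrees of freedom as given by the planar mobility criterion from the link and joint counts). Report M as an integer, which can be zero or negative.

link 0 = ground. State L|J1|J2 = 1|0|0
+link1  2|0|0
+link2  3|0|0
+link3  4|0|0
R(2,0) f=1→J1  4|1|0
+link4  5|1|0
R(1,3) f=1→J1  5|2|0
+link5  6|2|0
P(0,1) f=1→J1  6|3|0
C(2,3) f=2→J2  6|3|1
R(0,4) f=1→J1  6|4|1
P(2,5) f=1→J1  6|5|1
R(1,2) f=1→J1  6|6|1
PS(0,3) f=2→J2  6|6|2
M = 3(6−1)−2·6−2 = 15−12−2 = 1

M = 1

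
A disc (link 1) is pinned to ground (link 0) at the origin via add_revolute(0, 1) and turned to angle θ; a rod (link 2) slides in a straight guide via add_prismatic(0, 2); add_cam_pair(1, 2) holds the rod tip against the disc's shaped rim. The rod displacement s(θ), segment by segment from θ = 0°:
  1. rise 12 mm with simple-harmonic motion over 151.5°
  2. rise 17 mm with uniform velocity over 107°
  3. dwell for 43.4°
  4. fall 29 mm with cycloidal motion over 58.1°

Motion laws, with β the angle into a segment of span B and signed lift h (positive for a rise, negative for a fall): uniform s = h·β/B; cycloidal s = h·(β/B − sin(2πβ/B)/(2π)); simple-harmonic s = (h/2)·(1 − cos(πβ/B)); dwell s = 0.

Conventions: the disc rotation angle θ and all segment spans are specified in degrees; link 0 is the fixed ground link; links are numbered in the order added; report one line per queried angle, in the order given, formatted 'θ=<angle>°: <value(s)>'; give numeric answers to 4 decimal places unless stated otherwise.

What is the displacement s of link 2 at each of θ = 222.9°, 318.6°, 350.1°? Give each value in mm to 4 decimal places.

segment 1 (0° to 151.5°, simple-harmonic, h = 12) is passed completely: s = 0.0000 + (12) = 12.0000
θ = 222.9° falls in segment 2 (151.5° to 258.5°, uniform, h = 17): β = 222.9 − 151.5 = 71.4°, B = 107°; Δs = 17·71.4/107 = 11.3439; s = 12.0000 + 11.3439 = 23.3439
segment 2 (151.5° to 258.5°, uniform, h = 17) is passed completely: s = 12.0000 + (17) = 29.0000
segment 3 (258.5° to 301.9°, dwell): s unchanged at 29.0000
θ = 318.6° falls in segment 4 (301.9° to 360°, cycloidal, h = -29): β = 318.6 − 301.9 = 16.7°, B = 58.1°; Δs = -29·(0.2874 − sin(2π·0.2874)/(2π)) = -3.8472; s = 29.0000 − 3.8472 = 25.1528
θ = 350.1° falls in segment 4 (301.9° to 360°, cycloidal, h = -29): β = 350.1 − 301.9 = 48.2°, B = 58.1°; Δs = -29·(0.8296 − sin(2π·0.8296)/(2π)) = -28.1086; s = 29.0000 − 28.1086 = 0.8914

θ=222.9°: 23.3439
θ=318.6°: 25.1528
θ=350.1°: 0.8914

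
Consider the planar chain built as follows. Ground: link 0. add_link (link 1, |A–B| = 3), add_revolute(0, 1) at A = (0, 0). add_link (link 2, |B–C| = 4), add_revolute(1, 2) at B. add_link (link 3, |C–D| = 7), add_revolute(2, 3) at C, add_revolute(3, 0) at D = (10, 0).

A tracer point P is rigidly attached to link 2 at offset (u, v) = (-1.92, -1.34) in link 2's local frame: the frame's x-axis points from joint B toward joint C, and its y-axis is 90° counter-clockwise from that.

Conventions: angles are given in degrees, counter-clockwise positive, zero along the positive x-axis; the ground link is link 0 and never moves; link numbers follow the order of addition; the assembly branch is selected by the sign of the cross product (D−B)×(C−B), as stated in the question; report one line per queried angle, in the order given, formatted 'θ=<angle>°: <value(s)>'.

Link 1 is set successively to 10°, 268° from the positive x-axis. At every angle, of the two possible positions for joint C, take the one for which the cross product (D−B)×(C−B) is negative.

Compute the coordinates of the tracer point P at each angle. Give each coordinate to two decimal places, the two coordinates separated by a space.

A=(0,0), D=(10.00,0)
θ=10°: B = A + 3.00·(cos10°, sin10°) = (2.9544, 0.5209)
θ=10°: |BD| = 7.0648
θ=10°: circle(B,4.00) ∩ circle(D,7.00): a=1.1969, h=3.8167
θ=10°:   candidates: C₊=(4.4295,4.2390) cross=26.965; C₋=(3.8666,-3.3737) cross=-26.965
θ=10°:   branch - wants cross < 0 → take C=(3.8666,-3.3737) (cross=-26.965)
θ=10°: ex = (C−B)/|BC| = (0.2280,-0.9737); ey = (0.9737,0.2280)
θ=10°: P = B + -1.92·ex + -1.34·ey = (1.2119,2.0848)
θ=268°: B = A + 3.00·(cos268°, sin268°) = (-0.1047, -2.9982)
θ=268°: |BD| = 10.5401
θ=268°: circle(B,4.00) ∩ circle(D,7.00): a=3.7046, h=1.5086
θ=268°:   candidates: C₊=(3.0177,-0.4981) cross=15.901; C₋=(3.8760,-3.3907) cross=-15.901
θ=268°:   branch - wants cross < 0 → take C=(3.8760,-3.3907) (cross=-15.901)
θ=268°: ex = (C−B)/|BC| = (0.9952,-0.0981); ey = (0.0981,0.9952)
θ=268°: P = B + -1.92·ex + -1.34·ey = (-2.1469,-4.1433)

θ=10°: 1.21 2.08
θ=268°: -2.15 -4.14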